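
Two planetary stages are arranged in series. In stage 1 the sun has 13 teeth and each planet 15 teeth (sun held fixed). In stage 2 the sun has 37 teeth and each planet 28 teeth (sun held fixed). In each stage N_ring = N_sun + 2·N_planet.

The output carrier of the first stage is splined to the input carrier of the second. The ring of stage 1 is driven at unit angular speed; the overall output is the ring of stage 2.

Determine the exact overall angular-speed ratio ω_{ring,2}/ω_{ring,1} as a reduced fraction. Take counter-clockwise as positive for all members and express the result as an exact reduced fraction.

2795/2604

Stage 1: N_ring = 13 + 2·15 = 43
Stage 1: 13(ω_s−ω_c) = −43(ω_r−ω_c),  ω_s=0, ω_r=1
Stage 1: 13(0−ω_c) = −43(1−ω_c)  ⇒  56ω_c = 43  ⇒  ω_c = 43/56
  ⇒ ω_c¹/ω_r¹ = 43/56
Stage 2: N_ring = 37 + 2·28 = 93
Stage 2: 37(ω_s−ω_c) = −93(ω_r−ω_c),  ω_s=0, ω_c=1
Stage 2: ω_r = 1 − (37/93)(0−1) = 130/93
  ⇒ ω_r²/ω_c² = 130/93
Coupling ω_c² = ω_c¹ ⇒ overall = 43/56 × 130/93 = 2795/2604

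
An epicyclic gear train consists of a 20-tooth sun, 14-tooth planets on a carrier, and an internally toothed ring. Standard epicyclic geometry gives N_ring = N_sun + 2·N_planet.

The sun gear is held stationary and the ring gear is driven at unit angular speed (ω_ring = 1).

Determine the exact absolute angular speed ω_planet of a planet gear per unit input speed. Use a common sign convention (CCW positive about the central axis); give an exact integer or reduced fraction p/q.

N_ring = 20 + 2·14 = 48
20(ω_s−ω_c) = −48(ω_r−ω_c),  ω_s=0, ω_r=1
20(0−ω_c) = −48(1−ω_c)  ⇒  68ω_c = 48  ⇒  ω_c = 12/17
sun–planet: 20·(0−12/17) = −14·(ω_p−ω_c)  ⇒  ω_p−ω_c = −(20/14)·(-12/17) = 120/119
ω_p = 12/17 + 120/119 = 12/7

12/7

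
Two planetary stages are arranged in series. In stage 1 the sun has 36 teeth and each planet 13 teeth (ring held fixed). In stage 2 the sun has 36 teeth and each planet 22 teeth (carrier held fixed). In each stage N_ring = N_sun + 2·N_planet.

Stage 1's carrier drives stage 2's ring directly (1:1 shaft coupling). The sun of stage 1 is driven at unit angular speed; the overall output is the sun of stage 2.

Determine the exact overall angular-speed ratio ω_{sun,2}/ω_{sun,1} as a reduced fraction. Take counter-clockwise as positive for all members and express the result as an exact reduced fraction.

-40/49

Stage 1: N_ring = 36 + 2·13 = 62
Stage 1: 36(ω_s−ω_c) = −62(ω_r−ω_c),  ω_r=0, ω_s=1
Stage 1: 36(1−ω_c) = −62(0−ω_c)  ⇒  98ω_c = 36  ⇒  ω_c = 18/49
  ⇒ ω_c¹/ω_s¹ = 18/49
Stage 2: N_ring = 36 + 2·22 = 80
Stage 2: 36(ω_s−ω_c) = −80(ω_r−ω_c),  ω_c=0, ω_r=1
Stage 2: ω_s = 0 − (80/36)(1−0) = -20/9
  ⇒ ω_s²/ω_r² = -20/9
Coupling ω_r² = ω_c¹ ⇒ overall = 18/49 × -20/9 = -40/49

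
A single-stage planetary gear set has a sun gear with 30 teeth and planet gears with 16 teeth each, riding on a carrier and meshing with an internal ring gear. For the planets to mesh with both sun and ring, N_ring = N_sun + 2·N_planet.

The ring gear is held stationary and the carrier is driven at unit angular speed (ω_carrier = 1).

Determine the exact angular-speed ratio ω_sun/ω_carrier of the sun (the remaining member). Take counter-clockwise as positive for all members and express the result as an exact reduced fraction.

46/15

N_ring = 30 + 2·16 = 62
30(ω_s−ω_c) = −62(ω_r−ω_c),  ω_r=0, ω_c=1
ω_s = 1 − (62/30)(0−1) = 46/15
ω_s/ω_c = 46/15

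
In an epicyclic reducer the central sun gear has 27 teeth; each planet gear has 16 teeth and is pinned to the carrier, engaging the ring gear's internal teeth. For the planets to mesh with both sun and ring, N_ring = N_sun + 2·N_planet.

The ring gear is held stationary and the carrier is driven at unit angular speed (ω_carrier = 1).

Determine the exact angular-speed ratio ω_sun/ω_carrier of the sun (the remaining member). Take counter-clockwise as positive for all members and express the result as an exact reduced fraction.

86/27

N_ring = 27 + 2·16 = 59
27(ω_s−ω_c) = −59(ω_r−ω_c),  ω_r=0, ω_c=1
ω_s = 1 − (59/27)(0−1) = 86/27
ω_s/ω_c = 86/27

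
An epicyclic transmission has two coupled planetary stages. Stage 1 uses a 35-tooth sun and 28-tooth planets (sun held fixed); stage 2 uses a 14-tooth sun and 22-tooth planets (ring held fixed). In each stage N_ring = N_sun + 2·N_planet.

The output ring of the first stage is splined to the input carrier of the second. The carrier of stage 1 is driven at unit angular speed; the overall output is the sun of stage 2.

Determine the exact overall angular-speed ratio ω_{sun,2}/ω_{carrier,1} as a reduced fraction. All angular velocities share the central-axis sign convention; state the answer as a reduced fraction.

Stage 1: N_ring = 35 + 2·28 = 91
Stage 1: 35(ω_s−ω_c) = −91(ω_r−ω_c),  ω_s=0, ω_c=1
Stage 1: ω_r = 1 − (35/91)(0−1) = 18/13
  ⇒ ω_r¹/ω_c¹ = 18/13
Stage 2: N_ring = 14 + 2·22 = 58
Stage 2: 14(ω_s−ω_c) = −58(ω_r−ω_c),  ω_r=0, ω_c=1
Stage 2: ω_s = 1 − (58/14)(0−1) = 36/7
  ⇒ ω_s²/ω_c² = 36/7
Coupling ω_c² = ω_r¹ ⇒ overall = 18/13 × 36/7 = 648/91

648/91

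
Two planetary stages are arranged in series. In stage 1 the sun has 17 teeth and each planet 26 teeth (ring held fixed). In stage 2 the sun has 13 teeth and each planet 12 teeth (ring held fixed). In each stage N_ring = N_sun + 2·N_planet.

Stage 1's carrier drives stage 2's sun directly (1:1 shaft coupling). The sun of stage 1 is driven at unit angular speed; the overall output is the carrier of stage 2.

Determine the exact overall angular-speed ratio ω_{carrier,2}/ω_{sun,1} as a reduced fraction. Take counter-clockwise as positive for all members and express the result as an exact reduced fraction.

Stage 1: N_ring = 17 + 2·26 = 69
Stage 1: 17(ω_s−ω_c) = −69(ω_r−ω_c),  ω_r=0, ω_s=1
Stage 1: 17(1−ω_c) = −69(0−ω_c)  ⇒  86ω_c = 17  ⇒  ω_c = 17/86
  ⇒ ω_c¹/ω_s¹ = 17/86
Stage 2: N_ring = 13 + 2·12 = 37
Stage 2: 13(ω_s−ω_c) = −37(ω_r−ω_c),  ω_r=0, ω_s=1
Stage 2: 13(1−ω_c) = −37(0−ω_c)  ⇒  50ω_c = 13  ⇒  ω_c = 13/50
  ⇒ ω_c²/ω_s² = 13/50
Coupling ω_s² = ω_c¹ ⇒ overall = 17/86 × 13/50 = 221/4300

221/4300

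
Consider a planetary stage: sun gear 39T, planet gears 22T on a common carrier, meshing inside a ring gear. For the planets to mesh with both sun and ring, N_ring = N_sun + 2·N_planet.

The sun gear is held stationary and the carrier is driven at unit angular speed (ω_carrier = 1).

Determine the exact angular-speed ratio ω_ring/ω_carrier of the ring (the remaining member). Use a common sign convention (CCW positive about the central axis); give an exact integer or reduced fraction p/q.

N_ring = 39 + 2·22 = 83
39(ω_s−ω_c) = −83(ω_r−ω_c),  ω_s=0, ω_c=1
ω_r = 1 − (39/83)(0−1) = 122/83
ω_r/ω_c = 122/83

122/83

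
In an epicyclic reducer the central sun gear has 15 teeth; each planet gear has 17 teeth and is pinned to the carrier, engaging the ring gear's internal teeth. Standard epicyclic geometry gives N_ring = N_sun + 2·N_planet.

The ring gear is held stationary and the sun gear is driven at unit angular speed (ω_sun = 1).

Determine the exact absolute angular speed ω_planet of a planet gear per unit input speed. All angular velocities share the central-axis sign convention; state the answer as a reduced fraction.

N_ring = 15 + 2·17 = 49
15(ω_s−ω_c) = −49(ω_r−ω_c),  ω_r=0, ω_s=1
15(1−ω_c) = −49(0−ω_c)  ⇒  64ω_c = 15  ⇒  ω_c = 15/64
sun–planet: 15·(1−15/64) = −17·(ω_p−ω_c)  ⇒  ω_p−ω_c = −(15/17)·(49/64) = -735/1088
ω_p = 15/64 − 735/1088 = -15/34

-15/34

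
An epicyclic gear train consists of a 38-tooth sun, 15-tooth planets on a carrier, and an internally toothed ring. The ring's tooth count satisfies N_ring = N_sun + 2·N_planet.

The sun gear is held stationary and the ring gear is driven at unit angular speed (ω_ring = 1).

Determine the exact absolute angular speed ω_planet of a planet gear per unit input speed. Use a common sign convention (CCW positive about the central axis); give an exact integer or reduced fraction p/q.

N_ring = 38 + 2·15 = 68
38(ω_s−ω_c) = −68(ω_r−ω_c),  ω_s=0, ω_r=1
38(0−ω_c) = −68(1−ω_c)  ⇒  106ω_c = 68  ⇒  ω_c = 34/53
sun–planet: 38·(0−34/53) = −15·(ω_p−ω_c)  ⇒  ω_p−ω_c = −(38/15)·(-34/53) = 1292/795
ω_p = 34/53 + 1292/795 = 34/15

34/15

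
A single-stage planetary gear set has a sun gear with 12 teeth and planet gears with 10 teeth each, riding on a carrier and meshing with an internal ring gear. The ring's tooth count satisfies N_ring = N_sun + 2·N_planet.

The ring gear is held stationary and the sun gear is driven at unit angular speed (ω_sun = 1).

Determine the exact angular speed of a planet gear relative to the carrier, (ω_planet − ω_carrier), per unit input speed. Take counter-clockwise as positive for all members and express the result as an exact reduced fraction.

N_ring = 12 + 2·10 = 32
12(ω_s−ω_c) = −32(ω_r−ω_c),  ω_r=0, ω_s=1
12(1−ω_c) = −32(0−ω_c)  ⇒  44ω_c = 12  ⇒  ω_c = 3/11
sun–planet: 12·(1−3/11) = −10·(ω_p−ω_c)  ⇒  ω_p−ω_c = −(12/10)·(8/11) = -48/55

-48/55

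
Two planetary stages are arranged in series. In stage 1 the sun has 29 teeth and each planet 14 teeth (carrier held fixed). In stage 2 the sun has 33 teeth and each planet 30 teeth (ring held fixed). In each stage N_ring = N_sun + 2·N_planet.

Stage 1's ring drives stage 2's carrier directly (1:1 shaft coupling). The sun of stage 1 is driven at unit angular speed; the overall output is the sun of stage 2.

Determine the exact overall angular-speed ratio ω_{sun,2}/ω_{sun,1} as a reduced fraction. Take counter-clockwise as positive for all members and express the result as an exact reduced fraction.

Stage 1: N_ring = 29 + 2·14 = 57
Stage 1: 29(ω_s−ω_c) = −57(ω_r−ω_c),  ω_c=0, ω_s=1
Stage 1: ω_r = 0 − (29/57)(1−0) = -29/57
  ⇒ ω_r¹/ω_s¹ = -29/57
Stage 2: N_ring = 33 + 2·30 = 93
Stage 2: 33(ω_s−ω_c) = −93(ω_r−ω_c),  ω_r=0, ω_c=1
Stage 2: ω_s = 1 − (93/33)(0−1) = 42/11
  ⇒ ω_s²/ω_c² = 42/11
Coupling ω_c² = ω_r¹ ⇒ overall = -29/57 × 42/11 = -406/209

-406/209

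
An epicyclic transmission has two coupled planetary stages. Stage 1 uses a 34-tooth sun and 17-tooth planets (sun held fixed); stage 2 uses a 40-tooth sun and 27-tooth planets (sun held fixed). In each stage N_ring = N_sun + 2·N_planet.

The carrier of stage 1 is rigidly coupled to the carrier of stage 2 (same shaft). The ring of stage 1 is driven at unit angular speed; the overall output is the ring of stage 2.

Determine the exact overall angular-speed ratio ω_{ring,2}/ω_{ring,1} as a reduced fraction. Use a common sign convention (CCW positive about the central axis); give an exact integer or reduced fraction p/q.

134/141

Stage 1: N_ring = 34 + 2·17 = 68
Stage 1: 34(ω_s−ω_c) = −68(ω_r−ω_c),  ω_s=0, ω_r=1
Stage 1: 34(0−ω_c) = −68(1−ω_c)  ⇒  102ω_c = 68  ⇒  ω_c = 2/3
  ⇒ ω_c¹/ω_r¹ = 2/3
Stage 2: N_ring = 40 + 2·27 = 94
Stage 2: 40(ω_s−ω_c) = −94(ω_r−ω_c),  ω_s=0, ω_c=1
Stage 2: ω_r = 1 − (40/94)(0−1) = 67/47
  ⇒ ω_r²/ω_c² = 67/47
Coupling ω_c² = ω_c¹ ⇒ overall = 2/3 × 67/47 = 134/141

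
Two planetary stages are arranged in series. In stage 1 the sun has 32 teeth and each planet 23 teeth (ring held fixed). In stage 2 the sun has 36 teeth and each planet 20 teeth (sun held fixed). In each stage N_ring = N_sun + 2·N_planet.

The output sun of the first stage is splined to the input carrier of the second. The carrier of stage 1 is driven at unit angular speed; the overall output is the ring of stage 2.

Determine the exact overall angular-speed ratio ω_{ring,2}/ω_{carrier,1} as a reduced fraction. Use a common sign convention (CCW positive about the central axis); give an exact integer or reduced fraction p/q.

Stage 1: N_ring = 32 + 2·23 = 78
Stage 1: 32(ω_s−ω_c) = −78(ω_r−ω_c),  ω_r=0, ω_c=1
Stage 1: ω_s = 1 − (78/32)(0−1) = 55/16
  ⇒ ω_s¹/ω_c¹ = 55/16
Stage 2: N_ring = 36 + 2·20 = 76
Stage 2: 36(ω_s−ω_c) = −76(ω_r−ω_c),  ω_s=0, ω_c=1
Stage 2: ω_r = 1 − (36/76)(0−1) = 28/19
  ⇒ ω_r²/ω_c² = 28/19
Coupling ω_c² = ω_s¹ ⇒ overall = 55/16 × 28/19 = 385/76

385/76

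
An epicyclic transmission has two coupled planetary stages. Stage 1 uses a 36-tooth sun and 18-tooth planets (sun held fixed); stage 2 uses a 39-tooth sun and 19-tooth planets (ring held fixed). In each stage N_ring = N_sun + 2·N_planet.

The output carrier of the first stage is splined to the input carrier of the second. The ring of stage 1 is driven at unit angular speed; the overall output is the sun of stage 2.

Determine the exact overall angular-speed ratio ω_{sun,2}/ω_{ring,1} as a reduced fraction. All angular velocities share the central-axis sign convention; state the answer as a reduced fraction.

Stage 1: N_ring = 36 + 2·18 = 72
Stage 1: 36(ω_s−ω_c) = −72(ω_r−ω_c),  ω_s=0, ω_r=1
Stage 1: 36(0−ω_c) = −72(1−ω_c)  ⇒  108ω_c = 72  ⇒  ω_c = 2/3
  ⇒ ω_c¹/ω_r¹ = 2/3
Stage 2: N_ring = 39 + 2·19 = 77
Stage 2: 39(ω_s−ω_c) = −77(ω_r−ω_c),  ω_r=0, ω_c=1
Stage 2: ω_s = 1 − (77/39)(0−1) = 116/39
  ⇒ ω_s²/ω_c² = 116/39
Coupling ω_c² = ω_c¹ ⇒ overall = 2/3 × 116/39 = 232/117

232/117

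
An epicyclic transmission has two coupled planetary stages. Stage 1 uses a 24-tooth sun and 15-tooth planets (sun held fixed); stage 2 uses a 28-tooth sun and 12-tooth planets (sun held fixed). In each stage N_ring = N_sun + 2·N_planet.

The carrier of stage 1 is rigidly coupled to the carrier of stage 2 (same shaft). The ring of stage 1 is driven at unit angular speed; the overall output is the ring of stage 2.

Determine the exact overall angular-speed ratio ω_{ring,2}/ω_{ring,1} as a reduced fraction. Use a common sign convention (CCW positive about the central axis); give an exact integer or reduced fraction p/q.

Stage 1: N_ring = 24 + 2·15 = 54
Stage 1: 24(ω_s−ω_c) = −54(ω_r−ω_c),  ω_s=0, ω_r=1
Stage 1: 24(0−ω_c) = −54(1−ω_c)  ⇒  78ω_c = 54  ⇒  ω_c = 9/13
  ⇒ ω_c¹/ω_r¹ = 9/13
Stage 2: N_ring = 28 + 2·12 = 52
Stage 2: 28(ω_s−ω_c) = −52(ω_r−ω_c),  ω_s=0, ω_c=1
Stage 2: ω_r = 1 − (28/52)(0−1) = 20/13
  ⇒ ω_r²/ω_c² = 20/13
Coupling ω_c² = ω_c¹ ⇒ overall = 9/13 × 20/13 = 180/169

180/169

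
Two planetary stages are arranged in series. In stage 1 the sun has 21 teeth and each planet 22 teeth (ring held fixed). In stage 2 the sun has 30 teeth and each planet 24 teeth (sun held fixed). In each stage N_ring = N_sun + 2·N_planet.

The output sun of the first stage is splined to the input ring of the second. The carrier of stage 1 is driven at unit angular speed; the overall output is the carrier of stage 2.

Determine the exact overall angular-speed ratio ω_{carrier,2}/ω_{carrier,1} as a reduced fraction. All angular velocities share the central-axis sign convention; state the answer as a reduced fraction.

Stage 1: N_ring = 21 + 2·22 = 65
Stage 1: 21(ω_s−ω_c) = −65(ω_r−ω_c),  ω_r=0, ω_c=1
Stage 1: ω_s = 1 − (65/21)(0−1) = 86/21
  ⇒ ω_s¹/ω_c¹ = 86/21
Stage 2: N_ring = 30 + 2·24 = 78
Stage 2: 30(ω_s−ω_c) = −78(ω_r−ω_c),  ω_s=0, ω_r=1
Stage 2: 30(0−ω_c) = −78(1−ω_c)  ⇒  108ω_c = 78  ⇒  ω_c = 13/18
  ⇒ ω_c²/ω_r² = 13/18
Coupling ω_r² = ω_s¹ ⇒ overall = 86/21 × 13/18 = 559/189

559/189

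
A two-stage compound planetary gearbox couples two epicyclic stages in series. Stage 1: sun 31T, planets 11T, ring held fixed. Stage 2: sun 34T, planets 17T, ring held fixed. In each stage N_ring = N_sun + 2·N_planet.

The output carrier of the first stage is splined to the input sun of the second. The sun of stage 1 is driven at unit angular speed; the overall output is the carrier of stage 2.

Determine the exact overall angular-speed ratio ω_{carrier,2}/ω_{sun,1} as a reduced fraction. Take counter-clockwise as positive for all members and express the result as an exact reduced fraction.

Stage 1: N_ring = 31 + 2·11 = 53
Stage 1: 31(ω_s−ω_c) = −53(ω_r−ω_c),  ω_r=0, ω_s=1
Stage 1: 31(1−ω_c) = −53(0−ω_c)  ⇒  84ω_c = 31  ⇒  ω_c = 31/84
  ⇒ ω_c¹/ω_s¹ = 31/84
Stage 2: N_ring = 34 + 2·17 = 68
Stage 2: 34(ω_s−ω_c) = −68(ω_r−ω_c),  ω_r=0, ω_s=1
Stage 2: 34(1−ω_c) = −68(0−ω_c)  ⇒  102ω_c = 34  ⇒  ω_c = 1/3
  ⇒ ω_c²/ω_s² = 1/3
Coupling ω_s² = ω_c¹ ⇒ overall = 31/84 × 1/3 = 31/252

31/252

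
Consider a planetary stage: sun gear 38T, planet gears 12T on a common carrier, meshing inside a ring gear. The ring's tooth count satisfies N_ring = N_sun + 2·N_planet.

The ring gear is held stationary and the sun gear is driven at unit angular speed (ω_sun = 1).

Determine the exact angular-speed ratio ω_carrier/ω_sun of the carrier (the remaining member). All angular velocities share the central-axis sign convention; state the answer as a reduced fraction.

N_ring = 38 + 2·12 = 62
38(ω_s−ω_c) = −62(ω_r−ω_c),  ω_r=0, ω_s=1
38(1−ω_c) = −62(0−ω_c)  ⇒  100ω_c = 38  ⇒  ω_c = 19/50
ω_c/ω_s = 19/50

19/50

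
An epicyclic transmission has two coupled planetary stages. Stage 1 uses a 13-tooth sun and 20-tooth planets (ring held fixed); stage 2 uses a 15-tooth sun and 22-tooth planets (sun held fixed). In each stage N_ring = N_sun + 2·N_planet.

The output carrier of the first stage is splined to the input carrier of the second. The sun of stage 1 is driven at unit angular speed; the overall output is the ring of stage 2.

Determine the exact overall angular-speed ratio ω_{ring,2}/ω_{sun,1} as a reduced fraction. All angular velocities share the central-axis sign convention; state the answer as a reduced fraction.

481/1947

Stage 1: N_ring = 13 + 2·20 = 53
Stage 1: 13(ω_s−ω_c) = −53(ω_r−ω_c),  ω_r=0, ω_s=1
Stage 1: 13(1−ω_c) = −53(0−ω_c)  ⇒  66ω_c = 13  ⇒  ω_c = 13/66
  ⇒ ω_c¹/ω_s¹ = 13/66
Stage 2: N_ring = 15 + 2·22 = 59
Stage 2: 15(ω_s−ω_c) = −59(ω_r−ω_c),  ω_s=0, ω_c=1
Stage 2: ω_r = 1 − (15/59)(0−1) = 74/59
  ⇒ ω_r²/ω_c² = 74/59
Coupling ω_c² = ω_c¹ ⇒ overall = 13/66 × 74/59 = 481/1947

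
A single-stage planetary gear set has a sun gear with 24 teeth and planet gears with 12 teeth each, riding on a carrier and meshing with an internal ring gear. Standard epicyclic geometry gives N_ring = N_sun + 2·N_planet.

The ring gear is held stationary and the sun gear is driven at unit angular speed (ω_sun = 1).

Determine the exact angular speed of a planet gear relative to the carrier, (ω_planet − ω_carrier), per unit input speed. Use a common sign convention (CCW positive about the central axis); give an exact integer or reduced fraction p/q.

-4/3

N_ring = 24 + 2·12 = 48
24(ω_s−ω_c) = −48(ω_r−ω_c),  ω_r=0, ω_s=1
24(1−ω_c) = −48(0−ω_c)  ⇒  72ω_c = 24  ⇒  ω_c = 1/3
sun–planet: 24·(1−1/3) = −12·(ω_p−ω_c)  ⇒  ω_p−ω_c = −(24/12)·(2/3) = -4/3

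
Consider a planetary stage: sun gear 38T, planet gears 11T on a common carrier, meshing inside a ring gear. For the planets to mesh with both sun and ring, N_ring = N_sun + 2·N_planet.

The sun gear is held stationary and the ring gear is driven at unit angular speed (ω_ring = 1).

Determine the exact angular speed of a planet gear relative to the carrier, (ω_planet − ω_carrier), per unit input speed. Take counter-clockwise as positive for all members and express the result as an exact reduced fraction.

N_ring = 38 + 2·11 = 60
38(ω_s−ω_c) = −60(ω_r−ω_c),  ω_s=0, ω_r=1
38(0−ω_c) = −60(1−ω_c)  ⇒  98ω_c = 60  ⇒  ω_c = 30/49
sun–planet: 38·(0−30/49) = −11·(ω_p−ω_c)  ⇒  ω_p−ω_c = −(38/11)·(-30/49) = 1140/539

1140/539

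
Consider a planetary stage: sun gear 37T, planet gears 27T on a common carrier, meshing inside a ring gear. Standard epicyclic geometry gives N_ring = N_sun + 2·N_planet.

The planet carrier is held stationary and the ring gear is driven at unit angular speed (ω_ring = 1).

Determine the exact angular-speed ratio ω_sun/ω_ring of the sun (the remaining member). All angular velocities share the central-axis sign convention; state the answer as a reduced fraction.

N_ring = 37 + 2·27 = 91
37(ω_s−ω_c) = −91(ω_r−ω_c),  ω_c=0, ω_r=1
ω_s = 0 − (91/37)(1−0) = -91/37
ω_s/ω_r = -91/37

-91/37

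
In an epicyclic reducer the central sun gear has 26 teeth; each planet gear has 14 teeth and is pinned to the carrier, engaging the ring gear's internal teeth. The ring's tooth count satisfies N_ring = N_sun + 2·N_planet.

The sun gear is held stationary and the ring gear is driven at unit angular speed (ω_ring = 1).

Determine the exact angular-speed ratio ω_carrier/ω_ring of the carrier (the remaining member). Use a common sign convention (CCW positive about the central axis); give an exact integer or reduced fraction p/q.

27/40

N_ring = 26 + 2·14 = 54
26(ω_s−ω_c) = −54(ω_r−ω_c),  ω_s=0, ω_r=1
26(0−ω_c) = −54(1−ω_c)  ⇒  80ω_c = 54  ⇒  ω_c = 27/40
ω_c/ω_r = 27/40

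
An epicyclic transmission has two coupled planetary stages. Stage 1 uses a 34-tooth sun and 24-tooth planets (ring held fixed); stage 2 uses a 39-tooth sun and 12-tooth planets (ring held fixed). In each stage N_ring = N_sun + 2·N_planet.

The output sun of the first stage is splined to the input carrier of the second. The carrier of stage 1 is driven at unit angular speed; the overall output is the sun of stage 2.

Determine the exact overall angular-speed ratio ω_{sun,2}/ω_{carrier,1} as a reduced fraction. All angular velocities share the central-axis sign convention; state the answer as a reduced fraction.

Stage 1: N_ring = 34 + 2·24 = 82
Stage 1: 34(ω_s−ω_c) = −82(ω_r−ω_c),  ω_r=0, ω_c=1
Stage 1: ω_s = 1 − (82/34)(0−1) = 58/17
  ⇒ ω_s¹/ω_c¹ = 58/17
Stage 2: N_ring = 39 + 2·12 = 63
Stage 2: 39(ω_s−ω_c) = −63(ω_r−ω_c),  ω_r=0, ω_c=1
Stage 2: ω_s = 1 − (63/39)(0−1) = 34/13
  ⇒ ω_s²/ω_c² = 34/13
Coupling ω_c² = ω_s¹ ⇒ overall = 58/17 × 34/13 = 116/13

116/13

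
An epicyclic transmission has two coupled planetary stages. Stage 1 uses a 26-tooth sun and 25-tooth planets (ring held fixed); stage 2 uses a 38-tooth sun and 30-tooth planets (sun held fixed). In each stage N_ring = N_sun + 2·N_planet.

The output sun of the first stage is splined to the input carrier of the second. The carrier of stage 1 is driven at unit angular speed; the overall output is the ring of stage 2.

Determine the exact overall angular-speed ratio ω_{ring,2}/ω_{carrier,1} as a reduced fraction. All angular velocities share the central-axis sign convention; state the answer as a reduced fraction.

3468/637

Stage 1: N_ring = 26 + 2·25 = 76
Stage 1: 26(ω_s−ω_c) = −76(ω_r−ω_c),  ω_r=0, ω_c=1
Stage 1: ω_s = 1 − (76/26)(0−1) = 51/13
  ⇒ ω_s¹/ω_c¹ = 51/13
Stage 2: N_ring = 38 + 2·30 = 98
Stage 2: 38(ω_s−ω_c) = −98(ω_r−ω_c),  ω_s=0, ω_c=1
Stage 2: ω_r = 1 − (38/98)(0−1) = 68/49
  ⇒ ω_r²/ω_c² = 68/49
Coupling ω_c² = ω_s¹ ⇒ overall = 51/13 × 68/49 = 3468/637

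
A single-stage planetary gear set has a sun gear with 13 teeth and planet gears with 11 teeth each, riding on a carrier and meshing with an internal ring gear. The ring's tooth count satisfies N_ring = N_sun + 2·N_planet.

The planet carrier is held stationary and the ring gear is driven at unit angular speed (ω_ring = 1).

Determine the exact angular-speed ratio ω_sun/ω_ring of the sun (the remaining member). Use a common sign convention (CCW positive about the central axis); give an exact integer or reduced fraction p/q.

-35/13

N_ring = 13 + 2·11 = 35
13(ω_s−ω_c) = −35(ω_r−ω_c),  ω_c=0, ω_r=1
ω_s = 0 − (35/13)(1−0) = -35/13
ω_s/ω_r = -35/13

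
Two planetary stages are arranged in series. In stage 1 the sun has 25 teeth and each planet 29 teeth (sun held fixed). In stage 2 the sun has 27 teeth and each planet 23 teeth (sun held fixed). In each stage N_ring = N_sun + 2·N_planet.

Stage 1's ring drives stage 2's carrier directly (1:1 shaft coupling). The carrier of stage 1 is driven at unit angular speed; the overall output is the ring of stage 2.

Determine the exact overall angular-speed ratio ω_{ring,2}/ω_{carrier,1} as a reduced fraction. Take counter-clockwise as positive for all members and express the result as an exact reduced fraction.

Stage 1: N_ring = 25 + 2·29 = 83
Stage 1: 25(ω_s−ω_c) = −83(ω_r−ω_c),  ω_s=0, ω_c=1
Stage 1: ω_r = 1 − (25/83)(0−1) = 108/83
  ⇒ ω_r¹/ω_c¹ = 108/83
Stage 2: N_ring = 27 + 2·23 = 73
Stage 2: 27(ω_s−ω_c) = −73(ω_r−ω_c),  ω_s=0, ω_c=1
Stage 2: ω_r = 1 − (27/73)(0−1) = 100/73
  ⇒ ω_r²/ω_c² = 100/73
Coupling ω_c² = ω_r¹ ⇒ overall = 108/83 × 100/73 = 10800/6059

10800/6059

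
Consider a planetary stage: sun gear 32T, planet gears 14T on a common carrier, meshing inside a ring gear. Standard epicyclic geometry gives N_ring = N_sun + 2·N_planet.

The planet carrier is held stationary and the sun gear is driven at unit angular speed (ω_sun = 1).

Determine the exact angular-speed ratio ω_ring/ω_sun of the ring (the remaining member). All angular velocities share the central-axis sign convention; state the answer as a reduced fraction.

-8/15

N_ring = 32 + 2·14 = 60
32(ω_s−ω_c) = −60(ω_r−ω_c),  ω_c=0, ω_s=1
ω_r = 0 − (32/60)(1−0) = -8/15
ω_r/ω_s = -8/15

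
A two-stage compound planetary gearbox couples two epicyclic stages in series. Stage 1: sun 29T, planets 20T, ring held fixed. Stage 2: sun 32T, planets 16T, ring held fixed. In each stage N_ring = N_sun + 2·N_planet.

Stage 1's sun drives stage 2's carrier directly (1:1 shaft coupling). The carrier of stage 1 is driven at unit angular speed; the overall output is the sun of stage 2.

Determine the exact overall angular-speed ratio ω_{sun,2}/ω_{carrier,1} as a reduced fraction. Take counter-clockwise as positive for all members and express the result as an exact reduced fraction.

Stage 1: N_ring = 29 + 2·20 = 69
Stage 1: 29(ω_s−ω_c) = −69(ω_r−ω_c),  ω_r=0, ω_c=1
Stage 1: ω_s = 1 − (69/29)(0−1) = 98/29
  ⇒ ω_s¹/ω_c¹ = 98/29
Stage 2: N_ring = 32 + 2·16 = 64
Stage 2: 32(ω_s−ω_c) = −64(ω_r−ω_c),  ω_r=0, ω_c=1
Stage 2: ω_s = 1 − (64/32)(0−1) = 3
  ⇒ ω_s²/ω_c² = 3
Coupling ω_c² = ω_s¹ ⇒ overall = 98/29 × 3 = 294/29

294/29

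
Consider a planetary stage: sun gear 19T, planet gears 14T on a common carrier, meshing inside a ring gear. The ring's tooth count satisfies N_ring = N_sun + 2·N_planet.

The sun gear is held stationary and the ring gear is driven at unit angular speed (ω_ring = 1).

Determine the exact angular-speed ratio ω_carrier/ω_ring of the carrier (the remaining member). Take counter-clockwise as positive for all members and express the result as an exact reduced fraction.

47/66

N_ring = 19 + 2·14 = 47
19(ω_s−ω_c) = −47(ω_r−ω_c),  ω_s=0, ω_r=1
19(0−ω_c) = −47(1−ω_c)  ⇒  66ω_c = 47  ⇒  ω_c = 47/66
ω_c/ω_r = 47/66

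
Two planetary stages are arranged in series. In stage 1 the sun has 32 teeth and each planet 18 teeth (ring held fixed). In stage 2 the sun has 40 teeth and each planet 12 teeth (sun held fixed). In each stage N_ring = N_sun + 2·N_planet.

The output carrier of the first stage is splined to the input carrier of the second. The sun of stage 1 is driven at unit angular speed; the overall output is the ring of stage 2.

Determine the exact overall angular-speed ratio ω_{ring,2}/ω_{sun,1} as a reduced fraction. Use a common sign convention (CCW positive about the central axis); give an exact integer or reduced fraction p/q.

Stage 1: N_ring = 32 + 2·18 = 68
Stage 1: 32(ω_s−ω_c) = −68(ω_r−ω_c),  ω_r=0, ω_s=1
Stage 1: 32(1−ω_c) = −68(0−ω_c)  ⇒  100ω_c = 32  ⇒  ω_c = 8/25
  ⇒ ω_c¹/ω_s¹ = 8/25
Stage 2: N_ring = 40 + 2·12 = 64
Stage 2: 40(ω_s−ω_c) = −64(ω_r−ω_c),  ω_s=0, ω_c=1
Stage 2: ω_r = 1 − (40/64)(0−1) = 13/8
  ⇒ ω_r²/ω_c² = 13/8
Coupling ω_c² = ω_c¹ ⇒ overall = 8/25 × 13/8 = 13/25

13/25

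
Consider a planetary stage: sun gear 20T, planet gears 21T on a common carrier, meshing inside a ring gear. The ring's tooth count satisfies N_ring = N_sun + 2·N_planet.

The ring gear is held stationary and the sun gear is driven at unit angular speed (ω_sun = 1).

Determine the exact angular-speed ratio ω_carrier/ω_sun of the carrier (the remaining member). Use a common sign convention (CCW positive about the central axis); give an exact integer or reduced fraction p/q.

N_ring = 20 + 2·21 = 62
20(ω_s−ω_c) = −62(ω_r−ω_c),  ω_r=0, ω_s=1
20(1−ω_c) = −62(0−ω_c)  ⇒  82ω_c = 20  ⇒  ω_c = 10/41
ω_c/ω_s = 10/41

10/41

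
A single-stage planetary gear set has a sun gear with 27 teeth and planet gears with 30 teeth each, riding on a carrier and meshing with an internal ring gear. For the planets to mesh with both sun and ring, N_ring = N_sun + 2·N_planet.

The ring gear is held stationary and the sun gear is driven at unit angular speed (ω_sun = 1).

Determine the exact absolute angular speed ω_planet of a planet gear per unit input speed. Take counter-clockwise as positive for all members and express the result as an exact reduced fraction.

N_ring = 27 + 2·30 = 87
27(ω_s−ω_c) = −87(ω_r−ω_c),  ω_r=0, ω_s=1
27(1−ω_c) = −87(0−ω_c)  ⇒  114ω_c = 27  ⇒  ω_c = 9/38
sun–planet: 27·(1−9/38) = −30·(ω_p−ω_c)  ⇒  ω_p−ω_c = −(27/30)·(29/38) = -261/380
ω_p = 9/38 − 261/380 = -9/20

-9/20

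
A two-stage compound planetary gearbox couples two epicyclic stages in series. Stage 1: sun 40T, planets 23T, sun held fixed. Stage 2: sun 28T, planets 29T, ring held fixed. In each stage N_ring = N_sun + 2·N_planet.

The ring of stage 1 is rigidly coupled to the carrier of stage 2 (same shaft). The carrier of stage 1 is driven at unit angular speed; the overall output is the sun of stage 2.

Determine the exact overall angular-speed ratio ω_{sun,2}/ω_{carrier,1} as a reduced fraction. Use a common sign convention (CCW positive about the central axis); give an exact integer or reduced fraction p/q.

513/86

Stage 1: N_ring = 40 + 2·23 = 86
Stage 1: 40(ω_s−ω_c) = −86(ω_r−ω_c),  ω_s=0, ω_c=1
Stage 1: ω_r = 1 − (40/86)(0−1) = 63/43
  ⇒ ω_r¹/ω_c¹ = 63/43
Stage 2: N_ring = 28 + 2·29 = 86
Stage 2: 28(ω_s−ω_c) = −86(ω_r−ω_c),  ω_r=0, ω_c=1
Stage 2: ω_s = 1 − (86/28)(0−1) = 57/14
  ⇒ ω_s²/ω_c² = 57/14
Coupling ω_c² = ω_r¹ ⇒ overall = 63/43 × 57/14 = 513/86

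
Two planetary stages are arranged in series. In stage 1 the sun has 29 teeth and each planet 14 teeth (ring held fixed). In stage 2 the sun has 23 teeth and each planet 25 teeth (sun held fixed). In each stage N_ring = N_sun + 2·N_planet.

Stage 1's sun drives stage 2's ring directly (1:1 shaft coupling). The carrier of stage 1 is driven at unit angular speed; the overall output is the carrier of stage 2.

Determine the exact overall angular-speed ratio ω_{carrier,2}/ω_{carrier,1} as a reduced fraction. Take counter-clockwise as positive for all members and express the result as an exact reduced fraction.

3139/1392

Stage 1: N_ring = 29 + 2·14 = 57
Stage 1: 29(ω_s−ω_c) = −57(ω_r−ω_c),  ω_r=0, ω_c=1
Stage 1: ω_s = 1 − (57/29)(0−1) = 86/29
  ⇒ ω_s¹/ω_c¹ = 86/29
Stage 2: N_ring = 23 + 2·25 = 73
Stage 2: 23(ω_s−ω_c) = −73(ω_r−ω_c),  ω_s=0, ω_r=1
Stage 2: 23(0−ω_c) = −73(1−ω_c)  ⇒  96ω_c = 73  ⇒  ω_c = 73/96
  ⇒ ω_c²/ω_r² = 73/96
Coupling ω_r² = ω_s¹ ⇒ overall = 86/29 × 73/96 = 3139/1392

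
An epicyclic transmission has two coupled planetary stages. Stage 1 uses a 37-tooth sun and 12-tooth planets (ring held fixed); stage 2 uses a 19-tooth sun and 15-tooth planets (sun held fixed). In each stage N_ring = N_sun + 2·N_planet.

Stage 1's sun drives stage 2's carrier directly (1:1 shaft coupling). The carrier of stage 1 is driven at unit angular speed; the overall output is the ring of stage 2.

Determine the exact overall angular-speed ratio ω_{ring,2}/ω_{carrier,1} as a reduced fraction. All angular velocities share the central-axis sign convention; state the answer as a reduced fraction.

Stage 1: N_ring = 37 + 2·12 = 61
Stage 1: 37(ω_s−ω_c) = −61(ω_r−ω_c),  ω_r=0, ω_c=1
Stage 1: ω_s = 1 − (61/37)(0−1) = 98/37
  ⇒ ω_s¹/ω_c¹ = 98/37
Stage 2: N_ring = 19 + 2·15 = 49
Stage 2: 19(ω_s−ω_c) = −49(ω_r−ω_c),  ω_s=0, ω_c=1
Stage 2: ω_r = 1 − (19/49)(0−1) = 68/49
  ⇒ ω_r²/ω_c² = 68/49
Coupling ω_c² = ω_s¹ ⇒ overall = 98/37 × 68/49 = 136/37

136/37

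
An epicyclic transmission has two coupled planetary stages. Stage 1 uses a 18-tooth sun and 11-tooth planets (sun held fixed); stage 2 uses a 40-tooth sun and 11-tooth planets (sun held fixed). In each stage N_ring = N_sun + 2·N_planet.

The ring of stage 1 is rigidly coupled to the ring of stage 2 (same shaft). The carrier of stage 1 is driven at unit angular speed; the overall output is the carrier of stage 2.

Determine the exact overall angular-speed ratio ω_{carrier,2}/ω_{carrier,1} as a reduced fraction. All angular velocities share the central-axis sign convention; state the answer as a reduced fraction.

Stage 1: N_ring = 18 + 2·11 = 40
Stage 1: 18(ω_s−ω_c) = −40(ω_r−ω_c),  ω_s=0, ω_c=1
Stage 1: ω_r = 1 − (18/40)(0−1) = 29/20
  ⇒ ω_r¹/ω_c¹ = 29/20
Stage 2: N_ring = 40 + 2·11 = 62
Stage 2: 40(ω_s−ω_c) = −62(ω_r−ω_c),  ω_s=0, ω_r=1
Stage 2: 40(0−ω_c) = −62(1−ω_c)  ⇒  102ω_c = 62  ⇒  ω_c = 31/51
  ⇒ ω_c²/ω_r² = 31/51
Coupling ω_r² = ω_r¹ ⇒ overall = 29/20 × 31/51 = 899/1020

899/1020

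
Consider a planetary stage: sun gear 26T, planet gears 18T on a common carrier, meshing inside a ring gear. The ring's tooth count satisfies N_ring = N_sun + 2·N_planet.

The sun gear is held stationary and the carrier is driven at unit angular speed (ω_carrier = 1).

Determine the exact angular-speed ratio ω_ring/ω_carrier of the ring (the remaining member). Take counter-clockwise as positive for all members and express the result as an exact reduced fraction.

44/31

N_ring = 26 + 2·18 = 62
26(ω_s−ω_c) = −62(ω_r−ω_c),  ω_s=0, ω_c=1
ω_r = 1 − (26/62)(0−1) = 44/31
ω_r/ω_c = 44/31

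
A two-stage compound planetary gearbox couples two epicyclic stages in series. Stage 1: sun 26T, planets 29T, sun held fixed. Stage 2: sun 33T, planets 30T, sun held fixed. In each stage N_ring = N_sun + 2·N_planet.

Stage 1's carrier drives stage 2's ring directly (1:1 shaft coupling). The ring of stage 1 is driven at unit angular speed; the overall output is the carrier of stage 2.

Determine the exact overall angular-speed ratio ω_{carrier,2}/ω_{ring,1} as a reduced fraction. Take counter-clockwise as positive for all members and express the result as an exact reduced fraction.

Stage 1: N_ring = 26 + 2·29 = 84
Stage 1: 26(ω_s−ω_c) = −84(ω_r−ω_c),  ω_s=0, ω_r=1
Stage 1: 26(0−ω_c) = −84(1−ω_c)  ⇒  110ω_c = 84  ⇒  ω_c = 42/55
  ⇒ ω_c¹/ω_r¹ = 42/55
Stage 2: N_ring = 33 + 2·30 = 93
Stage 2: 33(ω_s−ω_c) = −93(ω_r−ω_c),  ω_s=0, ω_r=1
Stage 2: 33(0−ω_c) = −93(1−ω_c)  ⇒  126ω_c = 93  ⇒  ω_c = 31/42
  ⇒ ω_c²/ω_r² = 31/42
Coupling ω_r² = ω_c¹ ⇒ overall = 42/55 × 31/42 = 31/55

31/55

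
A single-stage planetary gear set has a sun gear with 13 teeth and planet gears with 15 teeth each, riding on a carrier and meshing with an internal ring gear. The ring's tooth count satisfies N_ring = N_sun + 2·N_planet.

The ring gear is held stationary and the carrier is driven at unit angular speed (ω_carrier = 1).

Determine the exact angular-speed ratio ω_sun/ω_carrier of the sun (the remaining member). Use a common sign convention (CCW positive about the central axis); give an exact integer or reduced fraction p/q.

N_ring = 13 + 2·15 = 43
13(ω_s−ω_c) = −43(ω_r−ω_c),  ω_r=0, ω_c=1
ω_s = 1 − (43/13)(0−1) = 56/13
ω_s/ω_c = 56/13

56/13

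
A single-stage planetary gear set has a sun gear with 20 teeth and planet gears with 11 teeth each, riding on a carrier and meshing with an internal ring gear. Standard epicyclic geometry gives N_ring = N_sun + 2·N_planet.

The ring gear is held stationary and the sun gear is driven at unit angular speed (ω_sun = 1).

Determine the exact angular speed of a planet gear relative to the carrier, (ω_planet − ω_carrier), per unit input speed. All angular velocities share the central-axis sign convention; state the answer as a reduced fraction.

N_ring = 20 + 2·11 = 42
20(ω_s−ω_c) = −42(ω_r−ω_c),  ω_r=0, ω_s=1
20(1−ω_c) = −42(0−ω_c)  ⇒  62ω_c = 20  ⇒  ω_c = 10/31
sun–planet: 20·(1−10/31) = −11·(ω_p−ω_c)  ⇒  ω_p−ω_c = −(20/11)·(21/31) = -420/341

-420/341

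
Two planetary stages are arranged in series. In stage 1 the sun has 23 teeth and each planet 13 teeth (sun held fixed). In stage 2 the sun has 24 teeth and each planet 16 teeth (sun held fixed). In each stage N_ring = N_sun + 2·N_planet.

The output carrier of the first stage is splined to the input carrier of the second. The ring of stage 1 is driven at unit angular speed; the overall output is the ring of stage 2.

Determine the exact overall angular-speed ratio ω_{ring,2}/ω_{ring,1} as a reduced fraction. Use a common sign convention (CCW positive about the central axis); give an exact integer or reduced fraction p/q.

35/36

Stage 1: N_ring = 23 + 2·13 = 49
Stage 1: 23(ω_s−ω_c) = −49(ω_r−ω_c),  ω_s=0, ω_r=1
Stage 1: 23(0−ω_c) = −49(1−ω_c)  ⇒  72ω_c = 49  ⇒  ω_c = 49/72
  ⇒ ω_c¹/ω_r¹ = 49/72
Stage 2: N_ring = 24 + 2·16 = 56
Stage 2: 24(ω_s−ω_c) = −56(ω_r−ω_c),  ω_s=0, ω_c=1
Stage 2: ω_r = 1 − (24/56)(0−1) = 10/7
  ⇒ ω_r²/ω_c² = 10/7
Coupling ω_c² = ω_c¹ ⇒ overall = 49/72 × 10/7 = 35/36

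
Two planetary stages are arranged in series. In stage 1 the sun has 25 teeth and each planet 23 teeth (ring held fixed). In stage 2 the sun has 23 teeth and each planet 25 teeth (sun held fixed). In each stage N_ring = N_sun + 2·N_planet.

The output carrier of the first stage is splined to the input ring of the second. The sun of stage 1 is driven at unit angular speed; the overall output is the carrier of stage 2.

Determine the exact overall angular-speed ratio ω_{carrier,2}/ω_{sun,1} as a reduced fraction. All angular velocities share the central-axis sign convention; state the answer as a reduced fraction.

Stage 1: N_ring = 25 + 2·23 = 71
Stage 1: 25(ω_s−ω_c) = −71(ω_r−ω_c),  ω_r=0, ω_s=1
Stage 1: 25(1−ω_c) = −71(0−ω_c)  ⇒  96ω_c = 25  ⇒  ω_c = 25/96
  ⇒ ω_c¹/ω_s¹ = 25/96
Stage 2: N_ring = 23 + 2·25 = 73
Stage 2: 23(ω_s−ω_c) = −73(ω_r−ω_c),  ω_s=0, ω_r=1
Stage 2: 23(0−ω_c) = −73(1−ω_c)  ⇒  96ω_c = 73  ⇒  ω_c = 73/96
  ⇒ ω_c²/ω_r² = 73/96
Coupling ω_r² = ω_c¹ ⇒ overall = 25/96 × 73/96 = 1825/9216

1825/9216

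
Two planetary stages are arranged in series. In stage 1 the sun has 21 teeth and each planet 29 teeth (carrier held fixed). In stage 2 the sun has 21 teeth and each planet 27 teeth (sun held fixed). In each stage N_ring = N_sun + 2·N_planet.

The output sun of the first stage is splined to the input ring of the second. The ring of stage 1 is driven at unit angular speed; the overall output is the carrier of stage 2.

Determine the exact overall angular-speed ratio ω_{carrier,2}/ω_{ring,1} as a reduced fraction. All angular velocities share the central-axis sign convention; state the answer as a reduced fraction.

-1975/672

Stage 1: N_ring = 21 + 2·29 = 79
Stage 1: 21(ω_s−ω_c) = −79(ω_r−ω_c),  ω_c=0, ω_r=1
Stage 1: ω_s = 0 − (79/21)(1−0) = -79/21
  ⇒ ω_s¹/ω_r¹ = -79/21
Stage 2: N_ring = 21 + 2·27 = 75
Stage 2: 21(ω_s−ω_c) = −75(ω_r−ω_c),  ω_s=0, ω_r=1
Stage 2: 21(0−ω_c) = −75(1−ω_c)  ⇒  96ω_c = 75  ⇒  ω_c = 25/32
  ⇒ ω_c²/ω_r² = 25/32
Coupling ω_r² = ω_s¹ ⇒ overall = -79/21 × 25/32 = -1975/672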